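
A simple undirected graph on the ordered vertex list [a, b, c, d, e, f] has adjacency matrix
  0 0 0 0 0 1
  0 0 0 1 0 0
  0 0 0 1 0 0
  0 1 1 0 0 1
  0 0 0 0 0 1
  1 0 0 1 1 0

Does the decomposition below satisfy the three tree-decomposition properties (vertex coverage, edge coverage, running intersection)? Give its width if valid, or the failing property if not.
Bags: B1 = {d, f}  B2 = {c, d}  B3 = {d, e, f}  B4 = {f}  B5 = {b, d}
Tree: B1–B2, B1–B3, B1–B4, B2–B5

A tree decomposition must satisfy three properties: every vertex lies in some bag; for every edge, both endpoints lie together in some bag; and for every vertex, the bags containing it form a connected subtree. Here vertex a appears in no bag, so the decomposition is invalid.

No — vertex a appears in no bag.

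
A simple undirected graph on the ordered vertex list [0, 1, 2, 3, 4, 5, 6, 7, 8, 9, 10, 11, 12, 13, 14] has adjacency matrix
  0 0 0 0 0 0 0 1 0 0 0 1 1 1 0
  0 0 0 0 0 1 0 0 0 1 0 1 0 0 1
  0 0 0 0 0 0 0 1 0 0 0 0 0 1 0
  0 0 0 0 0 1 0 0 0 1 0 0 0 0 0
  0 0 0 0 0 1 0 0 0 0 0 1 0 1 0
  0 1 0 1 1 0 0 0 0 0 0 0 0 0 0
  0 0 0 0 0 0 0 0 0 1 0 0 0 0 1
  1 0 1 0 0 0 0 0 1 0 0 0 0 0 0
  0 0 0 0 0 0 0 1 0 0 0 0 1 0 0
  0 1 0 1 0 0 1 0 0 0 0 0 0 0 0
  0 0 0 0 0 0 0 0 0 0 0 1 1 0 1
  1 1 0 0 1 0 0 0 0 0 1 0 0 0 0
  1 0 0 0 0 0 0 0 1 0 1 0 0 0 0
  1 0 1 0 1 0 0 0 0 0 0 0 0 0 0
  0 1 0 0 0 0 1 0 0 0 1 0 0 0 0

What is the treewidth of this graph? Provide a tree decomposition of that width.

Treewidth 3.
One optimal decomposition is:
Bags: B1 = {3, 5, 6, 9}  B2 = {1, 5, 6, 9}  B3 = {1, 5, 6, 14}  B4 = {1, 4, 5, 14}  B5 = {1, 4, 11, 14}  B6 = {4, 10, 11, 14}  B7 = {4, 10, 11, 13}  B8 = {0, 10, 11, 13}  B9 = {0, 10, 12, 13}  B10 = {0, 2, 12, 13}  B11 = {0, 2, 7, 12}  B12 = {2, 7, 8, 12}
Tree: B1–B2, B2–B3, B3–B4, B4–B5, B5–B6, B6–B7, B7–B8, B8–B9, B9–B10, B10–B11, B11–B12

The largest bag has 4 vertices, giving width 3; this decomposition certifies tw(G) ≤ 3. For the lower bound: the 4 vertex sets {3,6,9}, {5}, {1}, {4,10,11,14} are disjoint, each induces a connected subgraph, and every pair is joined by at least one edge of G. Contracting each set to a single vertex therefore yields K_{4} as a minor, and since treewidth is minor-monotone, tw(G) ≥ tw(K_{4}) = 3. Therefore the treewidth is 3.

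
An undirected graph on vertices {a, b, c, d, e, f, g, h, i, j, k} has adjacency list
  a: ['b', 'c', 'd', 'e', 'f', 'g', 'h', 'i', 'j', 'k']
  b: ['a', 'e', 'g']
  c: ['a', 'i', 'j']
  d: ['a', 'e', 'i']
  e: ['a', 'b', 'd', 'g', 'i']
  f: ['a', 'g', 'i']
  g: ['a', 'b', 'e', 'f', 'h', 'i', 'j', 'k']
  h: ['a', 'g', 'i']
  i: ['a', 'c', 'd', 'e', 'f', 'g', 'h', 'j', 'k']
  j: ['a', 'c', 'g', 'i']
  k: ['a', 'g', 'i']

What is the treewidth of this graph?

A width-3 tree decomposition is:
Bags: B1 = {a, f, g, i}  B2 = {a, e, g, i}  B3 = {a, g, i, k}  B4 = {a, g, h, i}  B5 = {a, d, e, i}  B6 = {a, g, i, j}  B7 = {a, b, e, g}  B8 = {a, c, i, j}
Tree: B1–B2, B2–B3, B3–B4, B2–B5, B1–B6, B2–B7, B6–B8
Every bag has size at most 4, so the width is 4 − 1 = 3 and tw(G) ≤ 3. For the lower bound, the 4 vertices {a, b, e, g} are pairwise adjacent, and any tree decomposition puts a clique entirely inside one bag — forcing width ≥ 3. The upper and lower bounds meet at 3, so that is the treewidth.

3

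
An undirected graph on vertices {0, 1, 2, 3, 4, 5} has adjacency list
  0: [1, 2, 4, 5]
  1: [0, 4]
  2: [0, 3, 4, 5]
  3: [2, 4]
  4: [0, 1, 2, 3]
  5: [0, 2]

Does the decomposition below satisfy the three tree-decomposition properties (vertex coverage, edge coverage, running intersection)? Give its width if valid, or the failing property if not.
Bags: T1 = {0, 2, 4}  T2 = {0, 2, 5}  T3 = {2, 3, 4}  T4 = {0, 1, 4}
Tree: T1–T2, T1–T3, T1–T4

Vertex coverage: the bags together contain {0, 1, 2, 3, 4, 5}, the full vertex set. Edge coverage: each edge of G has both endpoints in at least one bag. Running intersection: for every vertex, the bags containing it form a connected subtree. All three properties hold, so this is a valid tree decomposition of width max|bag| − 1 = 2, and hence tw(G) ≤ 2.

Yes; width 2.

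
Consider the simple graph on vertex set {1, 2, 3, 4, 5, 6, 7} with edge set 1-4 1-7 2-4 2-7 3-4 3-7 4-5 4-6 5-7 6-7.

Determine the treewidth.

2

A width-2 tree decomposition is:
Bags: B1 = {4, 5, 7}  B2 = {4, 6, 7}  B3 = {3, 4, 7}  B4 = {2, 4, 7}  B5 = {1, 4, 7}
Tree: B1–B2, B2–B3, B3–B4, B4–B5
The largest bag has 3 vertices, giving width 2; this decomposition certifies tw(G) ≤ 2. Since 7–5–4–6–7 is a cycle in G, G is not acyclic. Forests are exactly the graphs of treewidth ≤ 1, so tw(G) ≥ 2. Hence tw(G) = 2 exactly.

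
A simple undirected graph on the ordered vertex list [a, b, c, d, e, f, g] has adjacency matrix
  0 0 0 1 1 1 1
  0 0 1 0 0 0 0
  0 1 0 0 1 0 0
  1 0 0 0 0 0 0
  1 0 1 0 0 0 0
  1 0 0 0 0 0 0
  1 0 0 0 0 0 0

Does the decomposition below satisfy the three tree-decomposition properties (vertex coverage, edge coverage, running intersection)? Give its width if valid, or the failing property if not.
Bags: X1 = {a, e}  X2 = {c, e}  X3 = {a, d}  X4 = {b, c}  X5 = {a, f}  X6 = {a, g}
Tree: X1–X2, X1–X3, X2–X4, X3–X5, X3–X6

Yes; width 1.

Checking the three conditions: (i) the bags cover all of {a, b, c, d, e, f, g}; (ii) for each edge, some bag contains both endpoints; (iii) the bags containing any fixed vertex form a subtree. All hold, so the decomposition is valid with width 2 − 1 = 1.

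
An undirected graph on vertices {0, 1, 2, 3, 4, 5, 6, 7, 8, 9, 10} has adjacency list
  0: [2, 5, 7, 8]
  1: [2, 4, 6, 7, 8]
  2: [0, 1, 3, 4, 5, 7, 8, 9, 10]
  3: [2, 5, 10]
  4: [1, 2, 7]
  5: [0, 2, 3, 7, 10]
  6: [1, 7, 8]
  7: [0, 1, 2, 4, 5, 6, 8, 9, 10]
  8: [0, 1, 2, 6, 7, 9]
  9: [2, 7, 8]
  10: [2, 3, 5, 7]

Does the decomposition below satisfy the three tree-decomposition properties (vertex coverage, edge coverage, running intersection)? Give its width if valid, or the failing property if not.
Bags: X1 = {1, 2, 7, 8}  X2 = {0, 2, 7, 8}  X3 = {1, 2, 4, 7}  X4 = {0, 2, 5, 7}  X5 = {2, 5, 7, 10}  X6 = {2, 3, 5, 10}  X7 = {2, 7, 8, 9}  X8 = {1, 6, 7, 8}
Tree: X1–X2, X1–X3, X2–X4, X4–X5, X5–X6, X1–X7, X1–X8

Every vertex of G appears in some bag (union = {0, 1, 2, 3, 4, 5, 6, 7, 8, 9, 10}); every edge is covered by a bag; and for each vertex v the set of bags containing v is connected in the bag tree. The decomposition is therefore valid. The largest bag has 4 vertices, so the width is 3.

Yes; width 3.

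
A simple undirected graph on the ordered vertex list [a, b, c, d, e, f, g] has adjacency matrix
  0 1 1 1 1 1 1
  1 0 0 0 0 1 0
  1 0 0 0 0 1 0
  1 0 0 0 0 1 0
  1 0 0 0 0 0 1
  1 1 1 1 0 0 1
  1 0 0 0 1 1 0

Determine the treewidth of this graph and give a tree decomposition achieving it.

Each bag holds 3 vertices, so the decomposition has width 2, which upper-bounds the treewidth. On the other hand G contains the 3-clique {a, e, g}. A clique must lie in a single bag of any decomposition, so no decomposition can have width below 2. Therefore the treewidth is 2.

Treewidth 2.
One such decomposition:
Bags: B1 = {a, f, g}  B2 = {a, d, f}  B3 = {a, c, f}  B4 = {a, b, f}  B5 = {a, e, g}
Tree: B1–B2, B1–B3, B1–B4, B1–B5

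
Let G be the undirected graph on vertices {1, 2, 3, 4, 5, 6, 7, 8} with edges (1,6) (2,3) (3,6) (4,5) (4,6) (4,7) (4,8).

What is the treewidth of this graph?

A width-1 tree decomposition is:
Bags: B1 = {4, 6}  B2 = {4, 7}  B3 = {1, 6}  B4 = {4, 5}  B5 = {4, 8}  B6 = {3, 6}  B7 = {2, 3}
Tree: B1–B2, B1–B3, B2–B4, B1–B5, B1–B6, B6–B7
Every bag has size at most 2, so the width is 2 − 1 = 1 and tw(G) ≤ 1. Since G has at least one edge (e.g. 4–6), it is not an edgeless graph, so tw(G) ≥ 1. Combining the bounds, tw(G) = 1.

1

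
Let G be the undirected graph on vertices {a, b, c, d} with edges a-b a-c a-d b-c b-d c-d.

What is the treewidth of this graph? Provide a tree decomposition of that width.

A single bag containing all 4 vertices is trivially a valid decomposition of width 3. For the lower bound, the 4 vertices {a, b, c, d} are pairwise adjacent, and any tree decomposition puts a clique entirely inside one bag — forcing width ≥ 3. Combining the bounds, tw(G) = 3.

Treewidth 3.
Bags: B1 = {a, b, c, d}
Tree: (single bag)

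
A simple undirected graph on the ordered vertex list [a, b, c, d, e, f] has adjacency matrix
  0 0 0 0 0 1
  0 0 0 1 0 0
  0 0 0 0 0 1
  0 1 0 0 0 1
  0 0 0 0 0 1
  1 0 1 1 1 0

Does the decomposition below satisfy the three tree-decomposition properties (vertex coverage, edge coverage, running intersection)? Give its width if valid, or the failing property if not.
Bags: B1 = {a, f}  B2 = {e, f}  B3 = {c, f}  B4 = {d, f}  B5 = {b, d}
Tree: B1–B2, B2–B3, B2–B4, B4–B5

Every vertex of G appears in some bag (union = {a, b, c, d, e, f}); every edge is covered by a bag; and for each vertex v the set of bags containing v is connected in the bag tree. The decomposition is therefore valid. The largest bag has 2 vertices, so the width is 1.

Yes; width 1.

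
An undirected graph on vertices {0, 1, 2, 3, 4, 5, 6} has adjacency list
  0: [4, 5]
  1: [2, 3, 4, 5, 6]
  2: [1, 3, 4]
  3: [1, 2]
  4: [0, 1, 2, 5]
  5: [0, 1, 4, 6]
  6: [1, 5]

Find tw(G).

A width-2 tree decomposition is:
Bags: B1 = {0, 4, 5}  B2 = {1, 4, 5}  B3 = {1, 5, 6}  B4 = {1, 2, 4}  B5 = {1, 2, 3}
Tree: B1–B2, B2–B3, B2–B4, B4–B5
Every bag has size at most 3, so the width is 3 − 1 = 2 and tw(G) ≤ 2. Conversely, {0, 4, 5} is a clique of size 3, and the vertices of any clique must share a bag in every tree decomposition; so some bag has ≥ 3 vertices and tw(G) ≥ 2. Hence tw(G) = 2 exactly.

2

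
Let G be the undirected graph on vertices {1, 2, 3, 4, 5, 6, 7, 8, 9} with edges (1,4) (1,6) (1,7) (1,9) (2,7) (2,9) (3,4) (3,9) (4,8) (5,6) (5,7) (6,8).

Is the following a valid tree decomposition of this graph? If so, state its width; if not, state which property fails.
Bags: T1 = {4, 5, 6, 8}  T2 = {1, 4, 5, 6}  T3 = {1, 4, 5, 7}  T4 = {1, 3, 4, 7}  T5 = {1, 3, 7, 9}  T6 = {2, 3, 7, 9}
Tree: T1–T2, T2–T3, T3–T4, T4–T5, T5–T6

Yes; width 3.

Vertex coverage: the bags together contain {1, 2, 3, 4, 5, 6, 7, 8, 9}, the full vertex set. Edge coverage: each edge of G has both endpoints in at least one bag. Running intersection: for every vertex, the bags containing it form a connected subtree. All three properties hold, so this is a valid tree decomposition of width max|bag| − 1 = 3, and hence tw(G) ≤ 3.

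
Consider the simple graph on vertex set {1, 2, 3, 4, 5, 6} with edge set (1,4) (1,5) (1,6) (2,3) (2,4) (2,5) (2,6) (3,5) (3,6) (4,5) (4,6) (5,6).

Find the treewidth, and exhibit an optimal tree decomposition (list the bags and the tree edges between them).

The largest bag has 4 vertices, giving width 3; this decomposition certifies tw(G) ≤ 3. For the lower bound, the 4 vertices {1, 4, 5, 6} are pairwise adjacent, and any tree decomposition puts a clique entirely inside one bag — forcing width ≥ 3. The upper and lower bounds meet at 3, so that is the treewidth.

Treewidth 3.
One optimal decomposition is:
Bags: B1 = {2, 4, 5, 6}  B2 = {2, 3, 5, 6}  B3 = {1, 4, 5, 6}
Tree: B1–B2, B1–B3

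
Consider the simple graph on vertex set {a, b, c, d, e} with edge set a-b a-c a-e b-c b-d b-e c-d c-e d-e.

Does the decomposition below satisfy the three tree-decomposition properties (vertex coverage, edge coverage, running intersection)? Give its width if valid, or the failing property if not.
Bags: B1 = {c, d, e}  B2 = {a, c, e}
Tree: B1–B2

No — vertex b appears in no bag.

A tree decomposition must satisfy three properties: every vertex lies in some bag; for every edge, both endpoints lie together in some bag; and for every vertex, the bags containing it form a connected subtree. Here vertex b appears in no bag, so the decomposition is invalid.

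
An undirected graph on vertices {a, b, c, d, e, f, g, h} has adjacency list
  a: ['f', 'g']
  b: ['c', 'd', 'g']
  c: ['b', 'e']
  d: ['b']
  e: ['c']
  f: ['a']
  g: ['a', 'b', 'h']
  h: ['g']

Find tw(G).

A width-1 tree decomposition is:
Bags: B1 = {b, g}  B2 = {b, c}  B3 = {c, e}  B4 = {a, g}  B5 = {a, f}  B6 = {b, d}  B7 = {g, h}
Tree: B1–B2, B2–B3, B1–B4, B4–B5, B2–B6, B4–B7
The largest bag has 2 vertices, giving width 1; this decomposition certifies tw(G) ≤ 1. G has an edge, so its treewidth is at least 1. Combining the bounds, tw(G) = 1.

1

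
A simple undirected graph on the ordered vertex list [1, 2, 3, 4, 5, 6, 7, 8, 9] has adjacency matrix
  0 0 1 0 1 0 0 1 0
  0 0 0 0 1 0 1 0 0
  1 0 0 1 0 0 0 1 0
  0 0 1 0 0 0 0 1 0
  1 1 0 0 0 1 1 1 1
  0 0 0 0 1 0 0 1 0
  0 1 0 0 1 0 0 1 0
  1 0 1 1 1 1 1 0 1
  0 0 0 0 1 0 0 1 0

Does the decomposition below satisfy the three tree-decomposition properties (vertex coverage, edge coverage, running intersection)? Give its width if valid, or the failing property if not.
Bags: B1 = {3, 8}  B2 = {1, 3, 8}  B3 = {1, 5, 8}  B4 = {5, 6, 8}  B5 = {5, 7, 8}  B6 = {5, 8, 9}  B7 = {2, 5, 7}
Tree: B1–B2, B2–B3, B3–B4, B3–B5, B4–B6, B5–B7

No — vertex 4 appears in no bag.

A tree decomposition must satisfy three properties: every vertex lies in some bag; for every edge, both endpoints lie together in some bag; and for every vertex, the bags containing it form a connected subtree. Here vertex 4 appears in no bag, so the decomposition is invalid.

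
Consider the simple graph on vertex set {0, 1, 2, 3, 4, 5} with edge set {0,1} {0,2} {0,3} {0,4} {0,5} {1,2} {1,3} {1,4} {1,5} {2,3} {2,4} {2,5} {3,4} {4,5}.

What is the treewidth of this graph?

A width-4 tree decomposition is:
Bags: B1 = {0, 1, 2, 4, 5}  B2 = {0, 1, 2, 3, 4}
Tree: B1–B2
The largest bag has 5 vertices, giving width 4; this decomposition certifies tw(G) ≤ 4. On the other hand G contains the 5-clique {0, 1, 2, 3, 4}. A clique must lie in a single bag of any decomposition, so no decomposition can have width below 4. Therefore the treewidth is 4.

4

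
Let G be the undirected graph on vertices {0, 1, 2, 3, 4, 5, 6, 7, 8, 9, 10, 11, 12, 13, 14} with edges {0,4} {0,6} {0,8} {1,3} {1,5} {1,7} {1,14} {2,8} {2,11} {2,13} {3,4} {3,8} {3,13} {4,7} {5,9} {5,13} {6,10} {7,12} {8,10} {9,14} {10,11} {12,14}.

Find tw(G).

3

A width-3 tree decomposition is:
Bags: B1 = {0, 6, 10, 11}  B2 = {0, 8, 10, 11}  B3 = {0, 2, 8, 11}  B4 = {0, 2, 4, 8}  B5 = {2, 3, 4, 8}  B6 = {2, 3, 4, 13}  B7 = {3, 4, 7, 13}  B8 = {1, 3, 7, 13}  B9 = {1, 5, 7, 13}  B10 = {1, 5, 7, 12}  B11 = {1, 5, 12, 14}  B12 = {5, 9, 12, 14}
Tree: B1–B2, B2–B3, B3–B4, B4–B5, B5–B6, B6–B7, B7–B8, B8–B9, B9–B10, B10–B11, B11–B12
Each bag holds 4 vertices, so the decomposition has width 3, which upper-bounds the treewidth. For the lower bound: the 4 vertex sets {6,10,11}, {0}, {8}, {2,3,4,13} are disjoint, each induces a connected subgraph, and every pair is joined by at least one edge of G. Contracting each set to a single vertex therefore yields K_{4} as a minor, and since treewidth is minor-monotone, tw(G) ≥ tw(K_{4}) = 3. Combining the bounds, tw(G) = 3.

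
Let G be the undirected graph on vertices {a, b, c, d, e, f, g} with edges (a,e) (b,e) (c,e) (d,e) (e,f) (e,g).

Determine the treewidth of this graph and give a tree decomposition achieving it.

Treewidth 1.
One optimal decomposition is:
Bags: B1 = {c, e}  B2 = {b, e}  B3 = {e, g}  B4 = {d, e}  B5 = {a, e}  B6 = {e, f}
Tree: B1–B2, B1–B3, B1–B4, B4–B5, B5–B6

Every bag has size at most 2, so the width is 2 − 1 = 1 and tw(G) ≤ 1. G has an edge, so its treewidth is at least 1. Hence tw(G) = 1 exactly.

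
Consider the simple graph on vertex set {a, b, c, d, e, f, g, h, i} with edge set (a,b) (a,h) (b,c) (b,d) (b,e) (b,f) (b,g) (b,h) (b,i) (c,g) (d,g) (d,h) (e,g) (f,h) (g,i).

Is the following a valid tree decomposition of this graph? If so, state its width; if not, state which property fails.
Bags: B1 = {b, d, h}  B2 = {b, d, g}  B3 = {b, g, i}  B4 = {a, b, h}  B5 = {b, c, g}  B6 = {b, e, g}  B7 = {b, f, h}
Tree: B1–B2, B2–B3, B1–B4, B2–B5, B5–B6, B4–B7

Every vertex of G appears in some bag (union = {a, b, c, d, e, f, g, h, i}); every edge is covered by a bag; and for each vertex v the set of bags containing v is connected in the bag tree. The decomposition is therefore valid. The largest bag has 3 vertices, so the width is 2.

Yes; width 2.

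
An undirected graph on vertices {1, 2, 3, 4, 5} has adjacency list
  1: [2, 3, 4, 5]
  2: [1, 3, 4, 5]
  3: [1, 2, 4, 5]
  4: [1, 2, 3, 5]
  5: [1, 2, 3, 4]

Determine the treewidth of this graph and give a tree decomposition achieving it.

Treewidth 4.
One optimal decomposition is:
Bags: B1 = {1, 2, 3, 4, 5}
Tree: (single bag)

With just one bag of size 5, the width is 5 − 1 = 4, so tw(G) ≤ 4. Conversely, {1, 2, 3, 4, 5} is a clique of size 5, and the vertices of any clique must share a bag in every tree decomposition; so some bag has ≥ 5 vertices and tw(G) ≥ 4. Therefore the treewidth is 4.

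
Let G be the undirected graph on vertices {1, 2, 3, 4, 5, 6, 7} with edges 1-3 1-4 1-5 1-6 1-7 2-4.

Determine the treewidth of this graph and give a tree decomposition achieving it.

Treewidth 1.
Bags: B1 = {1, 7}  B2 = {1, 4}  B3 = {1, 5}  B4 = {1, 6}  B5 = {1, 3}  B6 = {2, 4}
Tree: B1–B2, B1–B3, B1–B4, B1–B5, B2–B6

Each bag holds 2 vertices, so the decomposition has width 1, which upper-bounds the treewidth. Since G has at least one edge (e.g. 1–7), it is not an edgeless graph, so tw(G) ≥ 1. Therefore the treewidth is 1.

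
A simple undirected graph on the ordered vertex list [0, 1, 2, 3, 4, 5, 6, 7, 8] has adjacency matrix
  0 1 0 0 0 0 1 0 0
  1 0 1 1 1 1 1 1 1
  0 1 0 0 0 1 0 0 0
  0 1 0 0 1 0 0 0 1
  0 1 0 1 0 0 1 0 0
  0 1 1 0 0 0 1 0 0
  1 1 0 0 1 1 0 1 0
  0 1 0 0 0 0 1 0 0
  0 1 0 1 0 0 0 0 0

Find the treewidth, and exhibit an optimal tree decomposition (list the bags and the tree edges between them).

Treewidth 2.
One optimal decomposition is:
Bags: B1 = {1, 3, 4}  B2 = {1, 4, 6}  B3 = {1, 5, 6}  B4 = {1, 2, 5}  B5 = {0, 1, 6}  B6 = {1, 6, 7}  B7 = {1, 3, 8}
Tree: B1–B2, B2–B3, B3–B4, B2–B5, B5–B6, B1–B7

Every bag has size at most 3, so the width is 3 − 1 = 2 and tw(G) ≤ 2. For the lower bound, the 3 vertices {1, 3, 8} are pairwise adjacent, and any tree decomposition puts a clique entirely inside one bag — forcing width ≥ 2. The upper and lower bounds meet at 2, so that is the treewidth.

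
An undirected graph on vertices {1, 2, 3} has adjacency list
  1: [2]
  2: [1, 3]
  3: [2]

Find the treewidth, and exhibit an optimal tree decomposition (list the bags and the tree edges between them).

Treewidth 1.
One such decomposition:
Bags: B1 = {1, 2}  B2 = {2, 3}
Tree: B1–B2

The largest bag has 2 vertices, giving width 1; this decomposition certifies tw(G) ≤ 1. Since G has at least one edge (e.g. 2–1), it is not an edgeless graph, so tw(G) ≥ 1. Combining the bounds, tw(G) = 1.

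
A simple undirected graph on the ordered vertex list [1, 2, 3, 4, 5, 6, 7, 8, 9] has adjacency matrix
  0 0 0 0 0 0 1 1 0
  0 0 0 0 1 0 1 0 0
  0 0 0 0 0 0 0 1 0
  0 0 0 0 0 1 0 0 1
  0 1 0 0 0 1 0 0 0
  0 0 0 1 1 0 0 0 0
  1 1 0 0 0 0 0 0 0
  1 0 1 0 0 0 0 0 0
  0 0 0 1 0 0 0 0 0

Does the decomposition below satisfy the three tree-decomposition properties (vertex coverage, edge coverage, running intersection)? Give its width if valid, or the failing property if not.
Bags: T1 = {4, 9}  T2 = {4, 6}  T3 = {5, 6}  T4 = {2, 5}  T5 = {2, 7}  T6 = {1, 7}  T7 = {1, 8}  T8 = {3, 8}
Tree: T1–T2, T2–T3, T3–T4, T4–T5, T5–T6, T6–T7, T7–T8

Yes; width 1.

Vertex coverage: the bags together contain {1, 2, 3, 4, 5, 6, 7, 8, 9}, the full vertex set. Edge coverage: each edge of G has both endpoints in at least one bag. Running intersection: for every vertex, the bags containing it form a connected subtree. All three properties hold, so this is a valid tree decomposition of width max|bag| − 1 = 1, and hence tw(G) ≤ 1.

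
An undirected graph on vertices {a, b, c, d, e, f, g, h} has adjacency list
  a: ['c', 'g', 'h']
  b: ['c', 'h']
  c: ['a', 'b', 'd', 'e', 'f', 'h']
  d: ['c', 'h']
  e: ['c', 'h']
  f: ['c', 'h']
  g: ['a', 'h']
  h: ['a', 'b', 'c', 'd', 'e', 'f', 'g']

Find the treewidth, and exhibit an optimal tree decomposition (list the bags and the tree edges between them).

The largest bag has 3 vertices, giving width 2; this decomposition certifies tw(G) ≤ 2. For the lower bound, the 3 vertices {a, g, h} are pairwise adjacent, and any tree decomposition puts a clique entirely inside one bag — forcing width ≥ 2. Hence tw(G) = 2 exactly.

Treewidth 2.
One such decomposition:
Bags: B1 = {c, d, h}  B2 = {a, c, h}  B3 = {c, f, h}  B4 = {b, c, h}  B5 = {a, g, h}  B6 = {c, e, h}
Tree: B1–B2, B1–B3, B3–B4, B2–B5, B3–B6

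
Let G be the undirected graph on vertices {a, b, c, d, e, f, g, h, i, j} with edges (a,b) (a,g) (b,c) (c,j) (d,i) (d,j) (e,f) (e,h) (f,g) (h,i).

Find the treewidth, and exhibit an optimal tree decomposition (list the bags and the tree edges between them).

The largest bag has 3 vertices, giving width 2; this decomposition certifies tw(G) ≤ 2. Since b–a–g–f–e–h–i–d–j–c–b is a cycle in G, G is not acyclic. Forests are exactly the graphs of treewidth ≤ 1, so tw(G) ≥ 2. Therefore the treewidth is 2.

Treewidth 2.
One such decomposition:
Bags: B1 = {a, b, g}  B2 = {b, f, g}  B3 = {b, e, f}  B4 = {b, e, h}  B5 = {b, h, i}  B6 = {b, d, i}  B7 = {b, d, j}  B8 = {b, c, j}
Tree: B1–B2, B2–B3, B3–B4, B4–B5, B5–B6, B6–B7, B7–B8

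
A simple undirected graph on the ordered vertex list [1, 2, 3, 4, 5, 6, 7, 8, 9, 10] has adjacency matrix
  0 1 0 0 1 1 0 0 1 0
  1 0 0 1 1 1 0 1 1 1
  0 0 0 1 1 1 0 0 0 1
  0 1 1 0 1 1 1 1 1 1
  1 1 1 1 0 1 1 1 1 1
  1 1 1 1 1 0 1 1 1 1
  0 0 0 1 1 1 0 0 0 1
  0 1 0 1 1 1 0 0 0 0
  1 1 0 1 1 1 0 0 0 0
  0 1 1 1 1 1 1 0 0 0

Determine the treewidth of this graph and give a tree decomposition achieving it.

Every bag has size at most 5, so the width is 5 − 1 = 4 and tw(G) ≤ 4. For the lower bound, the 5 vertices {1, 2, 5, 6, 9} are pairwise adjacent, and any tree decomposition puts a clique entirely inside one bag — forcing width ≥ 4. Hence tw(G) = 4 exactly.

Treewidth 4.
One optimal decomposition is:
Bags: B1 = {2, 4, 5, 6, 10}  B2 = {2, 4, 5, 6, 9}  B3 = {4, 5, 6, 7, 10}  B4 = {3, 4, 5, 6, 10}  B5 = {1, 2, 5, 6, 9}  B6 = {2, 4, 5, 6, 8}
Tree: B1–B2, B1–B3, B3–B4, B2–B5, B2–B6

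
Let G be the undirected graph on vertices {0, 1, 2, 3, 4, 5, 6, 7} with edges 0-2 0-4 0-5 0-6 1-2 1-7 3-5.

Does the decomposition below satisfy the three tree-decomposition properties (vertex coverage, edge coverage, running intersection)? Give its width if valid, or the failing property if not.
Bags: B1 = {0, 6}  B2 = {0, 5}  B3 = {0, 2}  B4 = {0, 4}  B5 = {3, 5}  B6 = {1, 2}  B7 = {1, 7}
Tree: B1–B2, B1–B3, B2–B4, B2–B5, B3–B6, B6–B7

Yes; width 1.

Every vertex of G appears in some bag (union = {0, 1, 2, 3, 4, 5, 6, 7}); every edge is covered by a bag; and for each vertex v the set of bags containing v is connected in the bag tree. The decomposition is therefore valid. The largest bag has 2 vertices, so the width is 1.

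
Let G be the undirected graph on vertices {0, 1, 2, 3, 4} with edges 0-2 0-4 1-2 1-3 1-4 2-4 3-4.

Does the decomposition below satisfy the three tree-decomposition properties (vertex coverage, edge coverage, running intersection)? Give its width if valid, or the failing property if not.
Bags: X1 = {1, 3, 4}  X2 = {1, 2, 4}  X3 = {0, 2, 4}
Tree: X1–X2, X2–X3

Vertex coverage: the bags together contain {0, 1, 2, 3, 4}, the full vertex set. Edge coverage: each edge of G has both endpoints in at least one bag. Running intersection: for every vertex, the bags containing it form a connected subtree. All three properties hold, so this is a valid tree decomposition of width max|bag| − 1 = 2, and hence tw(G) ≤ 2.

Yes; width 2.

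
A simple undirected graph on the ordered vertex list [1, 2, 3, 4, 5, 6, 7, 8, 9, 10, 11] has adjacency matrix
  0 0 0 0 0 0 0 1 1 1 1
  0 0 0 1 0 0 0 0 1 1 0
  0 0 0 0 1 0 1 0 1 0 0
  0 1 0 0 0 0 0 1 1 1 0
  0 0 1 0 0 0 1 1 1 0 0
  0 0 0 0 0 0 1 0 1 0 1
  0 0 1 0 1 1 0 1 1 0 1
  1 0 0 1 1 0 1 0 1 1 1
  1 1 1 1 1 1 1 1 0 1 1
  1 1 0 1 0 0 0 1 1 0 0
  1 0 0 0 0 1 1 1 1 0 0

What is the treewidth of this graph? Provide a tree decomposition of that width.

Treewidth 3.
One such decomposition:
Bags: B1 = {7, 8, 9, 11}  B2 = {6, 7, 9, 11}  B3 = {1, 8, 9, 11}  B4 = {1, 8, 9, 10}  B5 = {4, 8, 9, 10}  B6 = {5, 7, 8, 9}  B7 = {2, 4, 9, 10}  B8 = {3, 5, 7, 9}
Tree: B1–B2, B1–B3, B3–B4, B4–B5, B1–B6, B5–B7, B6–B8

Every bag has size at most 4, so the width is 4 − 1 = 3 and tw(G) ≤ 3. On the other hand G contains the 4-clique {1, 8, 9, 10}. A clique must lie in a single bag of any decomposition, so no decomposition can have width below 3. Hence tw(G) = 3 exactly.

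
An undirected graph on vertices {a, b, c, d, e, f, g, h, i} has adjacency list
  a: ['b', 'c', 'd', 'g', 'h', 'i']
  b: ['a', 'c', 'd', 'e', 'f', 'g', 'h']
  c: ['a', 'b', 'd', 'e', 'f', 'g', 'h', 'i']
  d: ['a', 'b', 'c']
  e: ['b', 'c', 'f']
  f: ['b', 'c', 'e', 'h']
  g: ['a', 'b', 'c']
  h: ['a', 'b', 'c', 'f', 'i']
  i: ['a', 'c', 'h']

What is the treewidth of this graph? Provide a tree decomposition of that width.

The largest bag has 4 vertices, giving width 3; this decomposition certifies tw(G) ≤ 3. Conversely, {a, b, c, d} is a clique of size 4, and the vertices of any clique must share a bag in every tree decomposition; so some bag has ≥ 4 vertices and tw(G) ≥ 3. Hence tw(G) = 3 exactly.

Treewidth 3.
One optimal decomposition is:
Bags: B1 = {a, b, c, g}  B2 = {a, b, c, h}  B3 = {a, c, h, i}  B4 = {b, c, f, h}  B5 = {a, b, c, d}  B6 = {b, c, e, f}
Tree: B1–B2, B2–B3, B2–B4, B2–B5, B4–B6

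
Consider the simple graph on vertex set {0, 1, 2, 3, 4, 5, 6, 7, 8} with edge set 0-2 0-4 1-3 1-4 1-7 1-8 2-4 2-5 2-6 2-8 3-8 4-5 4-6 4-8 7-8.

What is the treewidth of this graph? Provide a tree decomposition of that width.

Each bag holds 3 vertices, so the decomposition has width 2, which upper-bounds the treewidth. Conversely, {1, 3, 8} is a clique of size 3, and the vertices of any clique must share a bag in every tree decomposition; so some bag has ≥ 3 vertices and tw(G) ≥ 2. Hence tw(G) = 2 exactly.

Treewidth 2.
One optimal decomposition is:
Bags: B1 = {1, 4, 8}  B2 = {2, 4, 8}  B3 = {2, 4, 5}  B4 = {1, 7, 8}  B5 = {0, 2, 4}  B6 = {2, 4, 6}  B7 = {1, 3, 8}
Tree: B1–B2, B2–B3, B1–B4, B2–B5, B2–B6, B1–B7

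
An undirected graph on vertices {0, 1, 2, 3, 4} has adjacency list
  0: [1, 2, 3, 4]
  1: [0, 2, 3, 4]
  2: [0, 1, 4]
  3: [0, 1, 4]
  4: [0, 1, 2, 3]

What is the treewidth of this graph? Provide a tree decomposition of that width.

Each bag holds 4 vertices, so the decomposition has width 3, which upper-bounds the treewidth. For the lower bound, the 4 vertices {0, 1, 2, 4} are pairwise adjacent, and any tree decomposition puts a clique entirely inside one bag — forcing width ≥ 3. The upper and lower bounds meet at 3, so that is the treewidth.

Treewidth 3.
One such decomposition:
Bags: B1 = {0, 1, 3, 4}  B2 = {0, 1, 2, 4}
Tree: B1–B2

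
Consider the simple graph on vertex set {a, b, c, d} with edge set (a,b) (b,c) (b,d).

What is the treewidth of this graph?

1

A width-1 tree decomposition is:
Bags: B1 = {a, b}  B2 = {b, c}  B3 = {b, d}
Tree: B1–B2, B2–B3
Each bag holds 2 vertices, so the decomposition has width 1, which upper-bounds the treewidth. Any graph with an edge has treewidth ≥ 1, and G has the edge a–b. Therefore the treewidth is 1.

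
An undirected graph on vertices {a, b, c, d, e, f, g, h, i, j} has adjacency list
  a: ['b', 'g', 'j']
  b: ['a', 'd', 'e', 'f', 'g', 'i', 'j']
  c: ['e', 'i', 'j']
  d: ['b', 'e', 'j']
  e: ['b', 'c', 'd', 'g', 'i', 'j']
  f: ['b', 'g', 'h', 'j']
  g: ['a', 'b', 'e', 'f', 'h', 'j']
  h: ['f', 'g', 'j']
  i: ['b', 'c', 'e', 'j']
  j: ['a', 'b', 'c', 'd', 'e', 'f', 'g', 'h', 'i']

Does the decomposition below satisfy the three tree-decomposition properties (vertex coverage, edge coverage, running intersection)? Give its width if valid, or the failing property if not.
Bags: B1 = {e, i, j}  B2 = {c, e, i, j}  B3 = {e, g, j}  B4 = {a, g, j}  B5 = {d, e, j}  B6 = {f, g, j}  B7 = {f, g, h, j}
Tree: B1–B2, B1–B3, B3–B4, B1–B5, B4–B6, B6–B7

A tree decomposition must satisfy three properties: every vertex lies in some bag; for every edge, both endpoints lie together in some bag; and for every vertex, the bags containing it form a connected subtree. Here vertex b appears in no bag, so the decomposition is invalid.

No — vertex b appears in no bag.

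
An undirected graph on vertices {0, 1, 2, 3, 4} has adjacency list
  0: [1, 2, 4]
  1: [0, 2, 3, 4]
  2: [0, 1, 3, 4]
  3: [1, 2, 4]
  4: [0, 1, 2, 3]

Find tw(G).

A width-3 tree decomposition is:
Bags: B1 = {1, 2, 3, 4}  B2 = {0, 1, 2, 4}
Tree: B1–B2
Each bag holds 4 vertices, so the decomposition has width 3, which upper-bounds the treewidth. Conversely, {0, 1, 2, 4} is a clique of size 4, and the vertices of any clique must share a bag in every tree decomposition; so some bag has ≥ 4 vertices and tw(G) ≥ 3. The upper and lower bounds meet at 3, so that is the treewidth.

3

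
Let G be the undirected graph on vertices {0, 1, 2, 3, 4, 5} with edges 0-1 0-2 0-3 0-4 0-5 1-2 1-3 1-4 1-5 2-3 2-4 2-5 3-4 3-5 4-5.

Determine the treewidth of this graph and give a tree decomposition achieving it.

With just one bag of size 6, the width is 6 − 1 = 5, so tw(G) ≤ 5. On the other hand G contains the 6-clique {0, 1, 2, 3, 4, 5}. A clique must lie in a single bag of any decomposition, so no decomposition can have width below 5. Hence tw(G) = 5 exactly.

Treewidth 5.
Bags: B1 = {0, 1, 2, 3, 4, 5}
Tree: (single bag)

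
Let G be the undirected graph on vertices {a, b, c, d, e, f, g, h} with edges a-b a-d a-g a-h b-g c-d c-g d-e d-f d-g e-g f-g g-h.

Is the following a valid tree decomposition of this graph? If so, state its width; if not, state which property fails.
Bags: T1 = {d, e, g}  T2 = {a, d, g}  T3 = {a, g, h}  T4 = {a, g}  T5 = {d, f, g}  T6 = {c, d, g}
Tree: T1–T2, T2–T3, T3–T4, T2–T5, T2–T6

A tree decomposition must satisfy three properties: every vertex lies in some bag; for every edge, both endpoints lie together in some bag; and for every vertex, the bags containing it form a connected subtree. Here vertex b appears in no bag, so the decomposition is invalid.

No — vertex b appears in no bag.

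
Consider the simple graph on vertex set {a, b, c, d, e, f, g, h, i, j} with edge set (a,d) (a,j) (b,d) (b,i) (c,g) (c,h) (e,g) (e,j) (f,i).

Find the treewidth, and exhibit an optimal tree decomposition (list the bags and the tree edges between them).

Treewidth 1.
Bags: B1 = {f, i}  B2 = {b, i}  B3 = {b, d}  B4 = {a, d}  B5 = {a, j}  B6 = {e, j}  B7 = {e, g}  B8 = {c, g}  B9 = {c, h}
Tree: B1–B2, B2–B3, B3–B4, B4–B5, B5–B6, B6–B7, B7–B8, B8–B9

The largest bag has 2 vertices, giving width 1; this decomposition certifies tw(G) ≤ 1. G has an edge, so its treewidth is at least 1. Combining the bounds, tw(G) = 1.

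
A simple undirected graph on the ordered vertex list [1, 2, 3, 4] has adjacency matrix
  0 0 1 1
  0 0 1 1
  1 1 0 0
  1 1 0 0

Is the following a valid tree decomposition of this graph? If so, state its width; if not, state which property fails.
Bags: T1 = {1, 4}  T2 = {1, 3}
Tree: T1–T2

A tree decomposition must satisfy three properties: every vertex lies in some bag; for every edge, both endpoints lie together in some bag; and for every vertex, the bags containing it form a connected subtree. Here vertex 2 appears in no bag, so the decomposition is invalid.

No — vertex 2 appears in no bag.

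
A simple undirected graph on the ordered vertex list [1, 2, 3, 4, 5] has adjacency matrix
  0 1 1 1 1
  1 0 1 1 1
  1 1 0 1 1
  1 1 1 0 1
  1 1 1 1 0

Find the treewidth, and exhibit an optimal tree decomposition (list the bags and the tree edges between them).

With just one bag of size 5, the width is 5 − 1 = 4, so tw(G) ≤ 4. Conversely, {1, 2, 3, 4, 5} is a clique of size 5, and the vertices of any clique must share a bag in every tree decomposition; so some bag has ≥ 5 vertices and tw(G) ≥ 4. The upper and lower bounds meet at 4, so that is the treewidth.

Treewidth 4.
One optimal decomposition is:
Bags: B1 = {1, 2, 3, 4, 5}
Tree: (single bag)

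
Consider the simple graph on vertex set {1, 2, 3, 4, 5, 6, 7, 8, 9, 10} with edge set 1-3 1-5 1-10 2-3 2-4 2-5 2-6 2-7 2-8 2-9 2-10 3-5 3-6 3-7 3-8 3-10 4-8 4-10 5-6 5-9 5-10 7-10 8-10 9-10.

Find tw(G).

3

A width-3 tree decomposition is:
Bags: B1 = {2, 3, 8, 10}  B2 = {2, 3, 5, 10}  B3 = {2, 3, 7, 10}  B4 = {1, 3, 5, 10}  B5 = {2, 5, 9, 10}  B6 = {2, 4, 8, 10}  B7 = {2, 3, 5, 6}
Tree: B1–B2, B1–B3, B2–B4, B2–B5, B1–B6, B2–B7
Each bag holds 4 vertices, so the decomposition has width 3, which upper-bounds the treewidth. For the lower bound, the 4 vertices {1, 3, 5, 10} are pairwise adjacent, and any tree decomposition puts a clique entirely inside one bag — forcing width ≥ 3. The upper and lower bounds meet at 3, so that is the treewidth.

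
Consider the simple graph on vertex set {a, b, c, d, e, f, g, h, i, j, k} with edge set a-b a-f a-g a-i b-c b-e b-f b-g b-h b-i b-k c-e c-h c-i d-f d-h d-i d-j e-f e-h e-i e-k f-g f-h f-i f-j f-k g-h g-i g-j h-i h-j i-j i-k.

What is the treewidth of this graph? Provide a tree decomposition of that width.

Each bag holds 5 vertices, so the decomposition has width 4, which upper-bounds the treewidth. On the other hand G contains the 5-clique {b, c, e, h, i}. A clique must lie in a single bag of any decomposition, so no decomposition can have width below 4. Combining the bounds, tw(G) = 4.

Treewidth 4.
One optimal decomposition is:
Bags: B1 = {b, e, f, h, i}  B2 = {b, f, g, h, i}  B3 = {a, b, f, g, i}  B4 = {b, c, e, h, i}  B5 = {f, g, h, i, j}  B6 = {d, f, h, i, j}  B7 = {b, e, f, i, k}
Tree: B1–B2, B2–B3, B1–B4, B2–B5, B5–B6, B1–B7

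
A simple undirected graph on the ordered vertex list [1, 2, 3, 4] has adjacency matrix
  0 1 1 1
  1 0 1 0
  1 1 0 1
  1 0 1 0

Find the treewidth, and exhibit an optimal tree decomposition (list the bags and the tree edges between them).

Every bag has size at most 3, so the width is 3 − 1 = 2 and tw(G) ≤ 2. On the other hand G contains the 3-clique {1, 2, 3}. A clique must lie in a single bag of any decomposition, so no decomposition can have width below 2. Combining the bounds, tw(G) = 2.

Treewidth 2.
One such decomposition:
Bags: B1 = {1, 3, 4}  B2 = {1, 2, 3}
Tree: B1–B2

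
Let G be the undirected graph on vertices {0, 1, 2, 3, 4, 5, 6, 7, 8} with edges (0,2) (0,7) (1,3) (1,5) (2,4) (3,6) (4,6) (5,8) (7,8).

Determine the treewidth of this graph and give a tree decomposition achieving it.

Each bag holds 3 vertices, so the decomposition has width 2, which upper-bounds the treewidth. For the lower bound, G contains the cycle 0–7–8–5–1–3–6–4–2–0, so G is not a forest; only forests have treewidth ≤ 1, hence tw(G) ≥ 2. Hence tw(G) = 2 exactly.

Treewidth 2.
One optimal decomposition is:
Bags: B1 = {0, 7, 8}  B2 = {0, 5, 8}  B3 = {0, 1, 5}  B4 = {0, 1, 3}  B5 = {0, 3, 6}  B6 = {0, 4, 6}  B7 = {0, 2, 4}
Tree: B1–B2, B2–B3, B3–B4, B4–B5, B5–B6, B6–B7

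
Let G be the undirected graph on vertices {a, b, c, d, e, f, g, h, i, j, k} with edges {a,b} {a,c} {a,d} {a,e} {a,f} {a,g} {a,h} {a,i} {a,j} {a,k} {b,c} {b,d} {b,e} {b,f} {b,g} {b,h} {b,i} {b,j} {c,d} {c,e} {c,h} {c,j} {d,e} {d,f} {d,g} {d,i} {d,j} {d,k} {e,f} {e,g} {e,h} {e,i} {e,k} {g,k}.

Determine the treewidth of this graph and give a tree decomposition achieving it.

Treewidth 4.
One optimal decomposition is:
Bags: B1 = {a, b, d, e, g}  B2 = {a, b, d, e, f}  B3 = {a, b, c, d, e}  B4 = {a, b, c, e, h}  B5 = {a, b, c, d, j}  B6 = {a, b, d, e, i}  B7 = {a, d, e, g, k}
Tree: B1–B2, B1–B3, B3–B4, B3–B5, B2–B6, B1–B7

Each bag holds 5 vertices, so the decomposition has width 4, which upper-bounds the treewidth. For the lower bound, the 5 vertices {a, d, e, g, k} are pairwise adjacent, and any tree decomposition puts a clique entirely inside one bag — forcing width ≥ 4. The upper and lower bounds meet at 4, so that is the treewidth.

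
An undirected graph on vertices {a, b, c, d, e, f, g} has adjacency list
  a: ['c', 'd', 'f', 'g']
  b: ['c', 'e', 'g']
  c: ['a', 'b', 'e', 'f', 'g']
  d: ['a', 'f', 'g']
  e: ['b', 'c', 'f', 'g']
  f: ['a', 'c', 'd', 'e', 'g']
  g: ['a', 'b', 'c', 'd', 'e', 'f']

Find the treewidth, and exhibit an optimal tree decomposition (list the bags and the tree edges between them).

Treewidth 3.
Bags: B1 = {a, d, f, g}  B2 = {a, c, f, g}  B3 = {c, e, f, g}  B4 = {b, c, e, g}
Tree: B1–B2, B2–B3, B3–B4

Every bag has size at most 4, so the width is 4 − 1 = 3 and tw(G) ≤ 3. On the other hand G contains the 4-clique {a, d, f, g}. A clique must lie in a single bag of any decomposition, so no decomposition can have width below 3. The upper and lower bounds meet at 3, so that is the treewidth.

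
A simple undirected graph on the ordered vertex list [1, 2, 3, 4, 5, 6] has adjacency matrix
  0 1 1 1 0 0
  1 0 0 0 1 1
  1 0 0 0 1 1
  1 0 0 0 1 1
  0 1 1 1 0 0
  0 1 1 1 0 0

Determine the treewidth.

A width-3 tree decomposition is:
Bags: B1 = {1, 3, 5, 6}  B2 = {1, 2, 5, 6}  B3 = {1, 4, 5, 6}
Tree: B1–B2, B2–B3
Every bag has size at most 4, so the width is 4 − 1 = 3 and tw(G) ≤ 3. For the lower bound: the 4 vertex sets {1,3}, {2,5}, {6}, {4} are disjoint, each induces a connected subgraph, and every pair is joined by at least one edge of G. Contracting each set to a single vertex therefore yields K_{4} as a minor, and since treewidth is minor-monotone, tw(G) ≥ tw(K_{4}) = 3. Therefore the treewidth is 3.

3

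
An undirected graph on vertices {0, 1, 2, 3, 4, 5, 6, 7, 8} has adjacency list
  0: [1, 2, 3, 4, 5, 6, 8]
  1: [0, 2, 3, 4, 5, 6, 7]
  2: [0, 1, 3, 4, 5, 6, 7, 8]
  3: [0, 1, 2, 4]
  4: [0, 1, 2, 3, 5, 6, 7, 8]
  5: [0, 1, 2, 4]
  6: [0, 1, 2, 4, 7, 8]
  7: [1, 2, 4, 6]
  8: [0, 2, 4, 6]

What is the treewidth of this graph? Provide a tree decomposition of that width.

Treewidth 4.
Bags: B1 = {1, 2, 4, 6, 7}  B2 = {0, 1, 2, 4, 6}  B3 = {0, 1, 2, 3, 4}  B4 = {0, 2, 4, 6, 8}  B5 = {0, 1, 2, 4, 5}
Tree: B1–B2, B2–B3, B2–B4, B3–B5

Every bag has size at most 5, so the width is 5 − 1 = 4 and tw(G) ≤ 4. On the other hand G contains the 5-clique {0, 2, 4, 6, 8}. A clique must lie in a single bag of any decomposition, so no decomposition can have width below 4. Therefore the treewidth is 4.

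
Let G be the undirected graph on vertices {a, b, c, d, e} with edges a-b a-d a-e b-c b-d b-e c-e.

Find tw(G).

2

A width-2 tree decomposition is:
Bags: B1 = {b, c, e}  B2 = {a, b, e}  B3 = {a, b, d}
Tree: B1–B2, B2–B3
Each bag holds 3 vertices, so the decomposition has width 2, which upper-bounds the treewidth. For the lower bound, the 3 vertices {a, b, d} are pairwise adjacent, and any tree decomposition puts a clique entirely inside one bag — forcing width ≥ 2. Hence tw(G) = 2 exactly.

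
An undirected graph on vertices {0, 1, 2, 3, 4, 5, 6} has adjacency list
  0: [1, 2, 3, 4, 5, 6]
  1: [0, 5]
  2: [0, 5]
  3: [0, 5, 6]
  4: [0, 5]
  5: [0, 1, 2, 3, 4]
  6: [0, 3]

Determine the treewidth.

2

A width-2 tree decomposition is:
Bags: B1 = {0, 3, 5}  B2 = {0, 2, 5}  B3 = {0, 4, 5}  B4 = {0, 3, 6}  B5 = {0, 1, 5}
Tree: B1–B2, B2–B3, B1–B4, B1–B5
Every bag has size at most 3, so the width is 3 − 1 = 2 and tw(G) ≤ 2. For the lower bound, the 3 vertices {0, 1, 5} are pairwise adjacent, and any tree decomposition puts a clique entirely inside one bag — forcing width ≥ 2. Combining the bounds, tw(G) = 2.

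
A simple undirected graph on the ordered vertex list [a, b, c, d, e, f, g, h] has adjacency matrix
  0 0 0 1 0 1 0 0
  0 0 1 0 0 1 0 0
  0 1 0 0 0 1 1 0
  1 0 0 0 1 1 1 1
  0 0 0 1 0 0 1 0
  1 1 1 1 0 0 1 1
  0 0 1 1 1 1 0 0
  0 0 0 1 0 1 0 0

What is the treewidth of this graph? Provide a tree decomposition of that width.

Treewidth 2.
Bags: B1 = {d, f, g}  B2 = {a, d, f}  B3 = {d, f, h}  B4 = {d, e, g}  B5 = {c, f, g}  B6 = {b, c, f}
Tree: B1–B2, B2–B3, B1–B4, B1–B5, B5–B6

Each bag holds 3 vertices, so the decomposition has width 2, which upper-bounds the treewidth. For the lower bound, the 3 vertices {d, e, g} are pairwise adjacent, and any tree decomposition puts a clique entirely inside one bag — forcing width ≥ 2. Hence tw(G) = 2 exactly.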